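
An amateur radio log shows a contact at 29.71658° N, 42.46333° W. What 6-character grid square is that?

GL89sr

Shift to the Maidenhead origin (180°W, 90°S): lon 137.5367, lat 119.7166.
Field: lon ⌊137.5367/20⌋ = 6 → G; lat ⌊119.7166/10⌋ = 11 → L.
Square: lon ⌊17.5367/2⌋ = 8; lat ⌊9.7166/1⌋ = 9.
Subsquare: lon ⌊1.5367/0.0833333⌋ = 18 → s; lat ⌊0.7166/0.0416667⌋ = 17 → r.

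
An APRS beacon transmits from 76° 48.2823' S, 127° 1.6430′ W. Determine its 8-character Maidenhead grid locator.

CB63le66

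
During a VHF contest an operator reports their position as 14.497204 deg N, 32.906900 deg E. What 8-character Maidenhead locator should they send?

KK64kl89

Shift to the Maidenhead origin (180°W, 90°S): lon 212.90690, lat 104.49720.
Field: 212.90690/20 → 10 → K, 104.49720/10 → 10 → K; chars KK.
Square: 12.90690/2 → 6, 4.49720/1 → 4; chars 64.
Subsquare: 0.90690/0.0833333 → 10 → k, 0.49720/0.0416667 → 11 → l; chars kl.
Extended square: 0.07357/0.00833333 → 8, 0.03887/0.00416667 → 9; chars 89.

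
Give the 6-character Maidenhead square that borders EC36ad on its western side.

Longitude subsquare a = 0; −1 → -1, wraps to 23 = x, carry into square.
Longitude square 3; −1 → 2.
The latitude characters are unchanged.

EC26xd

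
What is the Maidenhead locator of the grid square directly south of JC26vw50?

JC26vv59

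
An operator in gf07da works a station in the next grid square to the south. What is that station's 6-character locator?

GF06dx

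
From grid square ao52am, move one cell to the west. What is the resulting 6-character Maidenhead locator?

AO42xm

Longitude subsquare a = 0; −1 → -1, wraps to 23 = x, carry into square.
Longitude square 5; −1 → 4.
The latitude characters are unchanged.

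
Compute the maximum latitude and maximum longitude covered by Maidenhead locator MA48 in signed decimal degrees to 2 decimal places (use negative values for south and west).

-81.00, 70.00

Field M=12, A=0: +12·20° lon, +0·10° lat → SW at lon 60°, lat -90°.
Square 4, 8: +4·2° lon, +8·1° lat → SW at lon 68°, lat -82°.
Cell spans 2° lon × 1° lat. NE corner is SW corner plus one full cell.
latitude -81.00, longitude 70.00.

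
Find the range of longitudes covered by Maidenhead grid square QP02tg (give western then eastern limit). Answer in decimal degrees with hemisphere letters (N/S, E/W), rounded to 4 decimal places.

Field Q=16, P=15: +16·20° lon, +15·10° lat → SW at lon 140°, lat 60°.
Square 0, 2: +0·2° lon, +2·1° lat → SW at lon 140°, lat 62°.
Subsquare t=19, g=6: +19·0.0833333° lon, +6·0.0416667° lat → SW at lon 141.583°, lat 62.25°.
Cell spans 0.0833333° lon × 0.0416667° lat.
west 141.5833° E, east 141.6667° E.

141.5833° E, 141.6667° E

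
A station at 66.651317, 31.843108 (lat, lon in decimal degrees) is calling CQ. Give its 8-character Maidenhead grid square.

KP56wp16

Add 180° to longitude and 90° to latitude: 211.84311, 156.65132.
Field (20°×10°, letters A–R): lon ⌊211.84311/20⌋ = 10 → K; lat ⌊156.65132/10⌋ = 15 → P.
Square (2°×1°, digits 0–9): lon ⌊11.84311/2⌋ = 5; lat ⌊6.65132/1⌋ = 6.
Subsquare (5′×2.5′, letters a–x): lon ⌊1.84311/0.0833333⌋ = 22 → w; lat ⌊0.65132/0.0416667⌋ = 15 → p.
Extended square (30″×15″, digits 0–9): lon ⌊0.00977/0.00833333⌋ = 1; lat ⌊0.02632/0.00416667⌋ = 6.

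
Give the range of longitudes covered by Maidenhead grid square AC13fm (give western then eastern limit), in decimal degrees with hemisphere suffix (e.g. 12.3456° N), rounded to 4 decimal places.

177.5833° W, 177.5000° W

Field A=0, C=2: +0·20° lon, +2·10° lat → SW at lon -180°, lat -70°.
Square 1, 3: +1·2° lon, +3·1° lat → SW at lon -178°, lat -67°.
Subsquare f=5, m=12: +5·0.0833333° lon, +12·0.0416667° lat → SW at lon -177.583°, lat -66.5°.
Cell spans 0.0833333° lon × 0.0416667° lat.
west 177.5833° W, east 177.5000° W.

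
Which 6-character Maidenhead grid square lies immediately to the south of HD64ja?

HD63jx

Latitude subsquare a = 0; −1 → -1, wraps to 23 = x, carry into square.
Latitude square 4; −1 → 3.
The longitude characters are unchanged.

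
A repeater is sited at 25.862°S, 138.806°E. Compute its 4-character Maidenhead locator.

PG94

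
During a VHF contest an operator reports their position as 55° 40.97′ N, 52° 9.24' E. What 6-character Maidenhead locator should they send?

LO65bq

Offset from 180°W / 90°S: lon 232.1540°, lat 145.6828°.
Field: 232.1540/20 → 11 → L, 145.6828/10 → 14 → O; chars LO.
Square: 12.1540/2 → 6, 5.6828/1 → 5; chars 65.
Subsquare: 0.1540/0.0833333 → 1 → b, 0.6828/0.0416667 → 16 → q; chars bq.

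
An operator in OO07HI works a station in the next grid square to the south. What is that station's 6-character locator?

OO07hh

Latitude subsquare i = 8; −1 → 7 = h.
The longitude characters are unchanged.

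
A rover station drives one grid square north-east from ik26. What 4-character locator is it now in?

Longitude square 2; +1 → 3.
Latitude square 6; +1 → 7.

IK37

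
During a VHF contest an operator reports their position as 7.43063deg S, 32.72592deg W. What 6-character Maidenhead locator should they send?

HI32pn

Offset from 180°W / 90°S: lon 147.2741°, lat 82.5694°.
Field (20°×10°, letters A–R): 147.2741/20 → 7 → H, 82.5694/10 → 8 → I; chars HI.
Square (2°×1°, digits 0–9): 7.2741/2 → 3, 2.5694/1 → 2; chars 32.
Subsquare (5′×2.5′, letters a–x): 1.2741/0.0833333 → 15 → p, 0.5694/0.0416667 → 13 → n; chars pn.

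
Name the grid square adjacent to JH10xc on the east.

Longitude subsquare x = 23; +1 → 24, wraps to 0 = a, carry into square.
Longitude square 1; +1 → 2.
The latitude characters are unchanged.

JH20ac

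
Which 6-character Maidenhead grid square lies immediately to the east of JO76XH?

JO86ah

Longitude subsquare x = 23; +1 → 24, wraps to 0 = a, carry into square.
Longitude square 7; +1 → 8.
The latitude characters are unchanged.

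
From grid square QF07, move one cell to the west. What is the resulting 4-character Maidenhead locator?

Longitude square 0; −1 → -1, wraps to 9, carry into field.
Longitude field Q = 16; −1 → 15 = P.
The latitude characters are unchanged.

PF97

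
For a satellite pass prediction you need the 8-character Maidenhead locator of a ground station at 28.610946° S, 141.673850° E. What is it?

QG01uj03

Shift to the Maidenhead origin (180°W, 90°S): lon 321.67385, lat 61.38905.
Field: lon ⌊321.67385/20⌋ = 16 → Q; lat ⌊61.38905/10⌋ = 6 → G.
Square: lon ⌊1.67385/2⌋ = 0; lat ⌊1.38905/1⌋ = 1.
Subsquare: lon ⌊1.67385/0.0833333⌋ = 20 → u; lat ⌊0.38905/0.0416667⌋ = 9 → j.
Extended square: lon ⌊0.00718/0.00833333⌋ = 0; lat ⌊0.01405/0.00416667⌋ = 3.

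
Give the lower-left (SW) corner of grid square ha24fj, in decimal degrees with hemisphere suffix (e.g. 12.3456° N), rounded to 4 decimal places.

85.6250° S, 35.5833° W

Field H=7, A=0: +7·20° lon, +0·10° lat → SW at lon -40°, lat -90°.
Square 2, 4: +2·2° lon, +4·1° lat → SW at lon -36°, lat -86°.
Subsquare f=5, j=9: +5·0.0833333° lon, +9·0.0416667° lat → SW at lon -35.5833°, lat -85.625°.
latitude 85.6250° S, longitude 35.5833° W.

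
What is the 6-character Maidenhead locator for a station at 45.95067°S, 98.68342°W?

Add 180° to longitude and 90° to latitude: 81.3166, 44.0493.
Field: 81.3166/20 → 4 → E, 44.0493/10 → 4 → E; chars EE.
Square: 1.3166/2 → 0, 4.0493/1 → 4; chars 04.
Subsquare: 1.3166/0.0833333 → 15 → p, 0.0493/0.0416667 → 1 → b; chars pb.

EE04pb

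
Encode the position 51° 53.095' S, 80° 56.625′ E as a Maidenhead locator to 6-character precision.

Add 180° to longitude and 90° to latitude: 260.9438, 38.1151.
Field (20°×10°, letters A–R): lon ⌊260.9438/20⌋ = 13 → N; lat ⌊38.1151/10⌋ = 3 → D.
Square (2°×1°, digits 0–9): lon ⌊0.9438/2⌋ = 0; lat ⌊8.1151/1⌋ = 8.
Subsquare (5′×2.5′, letters a–x): lon ⌊0.9438/0.0833333⌋ = 11 → l; lat ⌊0.1151/0.0416667⌋ = 2 → c.

ND08lc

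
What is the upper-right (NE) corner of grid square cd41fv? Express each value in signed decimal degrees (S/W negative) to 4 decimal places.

Field C=2, D=3: +2·20° lon, +3·10° lat → SW at lon -140°, lat -60°.
Square 4, 1: +4·2° lon, +1·1° lat → SW at lon -132°, lat -59°.
Subsquare f=5, v=21: +5·0.0833333° lon, +21·0.0416667° lat → SW at lon -131.583°, lat -58.125°.
Cell spans 0.0833333° lon × 0.0416667° lat. NE corner is SW corner plus one full cell.
latitude -58.0833, longitude -131.5000.

-58.0833, -131.5000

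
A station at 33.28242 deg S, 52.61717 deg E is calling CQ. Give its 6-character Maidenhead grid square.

LF66hr

Shift to the Maidenhead origin (180°W, 90°S): lon 232.6172, lat 56.7176.
Field: 232.6172/20 → 11 → L, 56.7176/10 → 5 → F; chars LF.
Square: 12.6172/2 → 6, 6.7176/1 → 6; chars 66.
Subsquare: 0.6172/0.0833333 → 7 → h, 0.7176/0.0416667 → 17 → r; chars hr.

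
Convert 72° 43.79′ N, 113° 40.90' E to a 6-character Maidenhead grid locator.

OQ62ur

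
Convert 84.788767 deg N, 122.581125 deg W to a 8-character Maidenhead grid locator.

CR84rs09

Offset from 180°W / 90°S: lon 57.41887°, lat 174.78877°.
Field: 57.41887/20 → 2 → C, 174.78877/10 → 17 → R; chars CR.
Square: 17.41887/2 → 8, 4.78877/1 → 4; chars 84.
Subsquare: 1.41887/0.0833333 → 17 → r, 0.78877/0.0416667 → 18 → s; chars rs.
Extended square: 0.00221/0.00833333 → 0, 0.03877/0.00416667 → 9; chars 09.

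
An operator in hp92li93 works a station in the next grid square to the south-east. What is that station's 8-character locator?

HP92mi02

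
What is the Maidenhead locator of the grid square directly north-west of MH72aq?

Longitude subsquare a = 0; −1 → -1, wraps to 23 = x, carry into square.
Longitude square 7; −1 → 6.
Latitude subsquare q = 16; +1 → 17 = r.

MH62xr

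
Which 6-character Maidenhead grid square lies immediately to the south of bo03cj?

BO03ci

Latitude subsquare j = 9; −1 → 8 = i.
The longitude characters are unchanged.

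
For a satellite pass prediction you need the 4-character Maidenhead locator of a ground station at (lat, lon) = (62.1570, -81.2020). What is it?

EP92

Add 180° to longitude and 90° to latitude: 98.80, 152.16.
Field (20°×10°, letters A–R): lon ⌊98.80/20⌋ = 4 → E; lat ⌊152.16/10⌋ = 15 → P.
Square (2°×1°, digits 0–9): lon ⌊18.80/2⌋ = 9; lat ⌊2.16/1⌋ = 2.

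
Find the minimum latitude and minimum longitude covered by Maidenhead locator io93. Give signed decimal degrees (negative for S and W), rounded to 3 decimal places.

Field I=8, O=14: +8·20° lon, +14·10° lat → SW at lon -20°, lat 50°.
Square 9, 3: +9·2° lon, +3·1° lat → SW at lon -2°, lat 53°.
latitude 53.000, longitude -2.000.

53.000, -2.000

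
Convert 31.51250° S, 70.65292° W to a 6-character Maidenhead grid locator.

FF48ql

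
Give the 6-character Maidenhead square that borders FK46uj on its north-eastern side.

FK46vk

Longitude subsquare u = 20; +1 → 21 = v.
Latitude subsquare j = 9; +1 → 10 = k.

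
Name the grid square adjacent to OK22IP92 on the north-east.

Longitude extended square 9; +1 → 10, wraps to 0, carry into subsquare.
Longitude subsquare i = 8; +1 → 9 = j.
Latitude extended square 2; +1 → 3.

OK22jp03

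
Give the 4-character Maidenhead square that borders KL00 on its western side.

JL90

Longitude square 0; −1 → -1, wraps to 9, carry into field.
Longitude field K = 10; −1 → 9 = J.
The latitude characters are unchanged.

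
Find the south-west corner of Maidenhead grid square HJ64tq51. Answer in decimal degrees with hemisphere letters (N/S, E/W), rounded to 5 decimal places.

Field H=7, J=9: +7·20° lon, +9·10° lat → SW at lon -40°, lat 0°.
Square 6, 4: +6·2° lon, +4·1° lat → SW at lon -28°, lat 4°.
Subsquare t=19, q=16: +19·0.0833333° lon, +16·0.0416667° lat → SW at lon -26.4167°, lat 4.66667°.
Extended square 5, 1: +5·0.00833333° lon, +1·0.00416667° lat → SW at lon -26.375°, lat 4.67083°.
latitude 4.67083° N, longitude 26.37500° W.

4.67083° N, 26.37500° W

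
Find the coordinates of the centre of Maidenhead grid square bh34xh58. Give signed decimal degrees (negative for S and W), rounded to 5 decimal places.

Field B=1, H=7: +1·20° lon, +7·10° lat → SW at lon -160°, lat -20°.
Square 3, 4: +3·2° lon, +4·1° lat → SW at lon -154°, lat -16°.
Subsquare x=23, h=7: +23·0.0833333° lon, +7·0.0416667° lat → SW at lon -152.083°, lat -15.7083°.
Extended square 5, 8: +5·0.00833333° lon, +8·0.00416667° lat → SW at lon -152.042°, lat -15.675°.
Cell spans 0.00833333° lon × 0.00416667° lat. Centre is SW corner plus half of each.
latitude -15.67292, longitude -152.03750.

-15.67292, -152.03750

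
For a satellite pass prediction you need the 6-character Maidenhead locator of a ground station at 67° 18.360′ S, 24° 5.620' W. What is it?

Shift to the Maidenhead origin (180°W, 90°S): lon 155.9063, lat 22.6940.
Field (20°×10°, letters A–R): lon ⌊155.9063/20⌋ = 7 → H; lat ⌊22.6940/10⌋ = 2 → C.
Square (2°×1°, digits 0–9): lon ⌊15.9063/2⌋ = 7; lat ⌊2.6940/1⌋ = 2.
Subsquare (5′×2.5′, letters a–x): lon ⌊1.9063/0.0833333⌋ = 22 → w; lat ⌊0.6940/0.0416667⌋ = 16 → q.

HC72wq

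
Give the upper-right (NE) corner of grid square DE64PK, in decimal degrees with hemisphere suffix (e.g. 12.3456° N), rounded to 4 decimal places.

45.5417° S, 106.6667° W

Field D=3, E=4: +3·20° lon, +4·10° lat → SW at lon -120°, lat -50°.
Square 6, 4: +6·2° lon, +4·1° lat → SW at lon -108°, lat -46°.
Subsquare p=15, k=10: +15·0.0833333° lon, +10·0.0416667° lat → SW at lon -106.75°, lat -45.5833°.
Cell spans 0.0833333° lon × 0.0416667° lat. NE corner is SW corner plus one full cell.
latitude 45.5417° S, longitude 106.6667° W.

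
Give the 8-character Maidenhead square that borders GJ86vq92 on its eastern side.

GJ86wq02

Longitude extended square 9; +1 → 10, wraps to 0, carry into subsquare.
Longitude subsquare v = 21; +1 → 22 = w.
The latitude characters are unchanged.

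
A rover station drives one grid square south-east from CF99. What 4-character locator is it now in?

DF08

Longitude square 9; +1 → 10, wraps to 0, carry into field.
Longitude field C = 2; +1 → 3 = D.
Latitude square 9; −1 → 8.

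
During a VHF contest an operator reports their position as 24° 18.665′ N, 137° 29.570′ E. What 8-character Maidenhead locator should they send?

PL84rh94

Offset from 180°W / 90°S: lon 317.49283°, lat 114.31108°.
Field (20°×10°, letters A–R): lon ⌊317.49283/20⌋ = 15 → P; lat ⌊114.31108/10⌋ = 11 → L.
Square (2°×1°, digits 0–9): lon ⌊17.49283/2⌋ = 8; lat ⌊4.31108/1⌋ = 4.
Subsquare (5′×2.5′, letters a–x): lon ⌊1.49283/0.0833333⌋ = 17 → r; lat ⌊0.31108/0.0416667⌋ = 7 → h.
Extended square (30″×15″, digits 0–9): lon ⌊0.07617/0.00833333⌋ = 9; lat ⌊0.01942/0.00416667⌋ = 4.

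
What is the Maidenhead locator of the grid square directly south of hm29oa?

HM28ox

Latitude subsquare a = 0; −1 → -1, wraps to 23 = x, carry into square.
Latitude square 9; −1 → 8.
The longitude characters are unchanged.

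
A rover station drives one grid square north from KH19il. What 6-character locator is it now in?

Latitude subsquare l = 11; +1 → 12 = m.
The longitude characters are unchanged.

KH19im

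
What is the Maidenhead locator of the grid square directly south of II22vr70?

Latitude extended square 0; −1 → -1, wraps to 9, carry into subsquare.
Latitude subsquare r = 17; −1 → 16 = q.
The longitude characters are unchanged.

II22vq79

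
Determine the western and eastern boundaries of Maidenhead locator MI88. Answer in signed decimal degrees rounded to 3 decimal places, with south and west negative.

Field M=12, I=8: +12·20° lon, +8·10° lat → SW at lon 60°, lat -10°.
Square 8, 8: +8·2° lon, +8·1° lat → SW at lon 76°, lat -2°.
Cell spans 2° lon × 1° lat.
west 76.000, east 78.000.

76.000, 78.000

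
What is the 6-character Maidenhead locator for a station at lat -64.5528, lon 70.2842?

MC55dk

Offset from 180°W / 90°S: lon 250.2842°, lat 25.4472°.
Field: lon ⌊250.2842/20⌋ = 12 → M; lat ⌊25.4472/10⌋ = 2 → C.
Square: lon ⌊10.2842/2⌋ = 5; lat ⌊5.4472/1⌋ = 5.
Subsquare: lon ⌊0.2842/0.0833333⌋ = 3 → d; lat ⌊0.4472/0.0416667⌋ = 10 → k.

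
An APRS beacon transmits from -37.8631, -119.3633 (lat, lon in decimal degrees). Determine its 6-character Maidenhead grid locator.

Add 180° to longitude and 90° to latitude: 60.6367, 52.1369.
Field: lon ⌊60.6367/20⌋ = 3 → D; lat ⌊52.1369/10⌋ = 5 → F.
Square: lon ⌊0.6367/2⌋ = 0; lat ⌊2.1369/1⌋ = 2.
Subsquare: lon ⌊0.6367/0.0833333⌋ = 7 → h; lat ⌊0.1369/0.0416667⌋ = 3 → d.

DF02hd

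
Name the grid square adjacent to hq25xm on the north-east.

Longitude subsquare x = 23; +1 → 24, wraps to 0 = a, carry into square.
Longitude square 2; +1 → 3.
Latitude subsquare m = 12; +1 → 13 = n.

HQ35an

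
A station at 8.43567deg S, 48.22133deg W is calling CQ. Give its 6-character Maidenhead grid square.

GI51vn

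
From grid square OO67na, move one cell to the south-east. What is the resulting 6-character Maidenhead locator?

OO66ox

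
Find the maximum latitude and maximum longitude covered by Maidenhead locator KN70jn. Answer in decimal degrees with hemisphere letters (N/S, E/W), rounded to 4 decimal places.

Field K=10, N=13: +10·20° lon, +13·10° lat → SW at lon 20°, lat 40°.
Square 7, 0: +7·2° lon, +0·1° lat → SW at lon 34°, lat 40°.
Subsquare j=9, n=13: +9·0.0833333° lon, +13·0.0416667° lat → SW at lon 34.75°, lat 40.5417°.
Cell spans 0.0833333° lon × 0.0416667° lat. NE corner is SW corner plus one full cell.
latitude 40.5833° N, longitude 34.8333° E.

40.5833° N, 34.8333° E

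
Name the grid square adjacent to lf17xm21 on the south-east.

Longitude extended square 2; +1 → 3.
Latitude extended square 1; −1 → 0.

LF17xm30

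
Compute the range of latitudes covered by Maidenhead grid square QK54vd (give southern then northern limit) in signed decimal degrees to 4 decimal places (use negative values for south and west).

14.1250, 14.1667

Field Q=16, K=10: +16·20° lon, +10·10° lat → SW at lon 140°, lat 10°.
Square 5, 4: +5·2° lon, +4·1° lat → SW at lon 150°, lat 14°.
Subsquare v=21, d=3: +21·0.0833333° lon, +3·0.0416667° lat → SW at lon 151.75°, lat 14.125°.
Cell spans 0.0833333° lon × 0.0416667° lat.
south 14.1250, north 14.1667.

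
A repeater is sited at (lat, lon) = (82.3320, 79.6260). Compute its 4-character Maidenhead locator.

MR92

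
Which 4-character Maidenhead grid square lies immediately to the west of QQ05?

PQ95

Longitude square 0; −1 → -1, wraps to 9, carry into field.
Longitude field Q = 16; −1 → 15 = P.
The latitude characters are unchanged.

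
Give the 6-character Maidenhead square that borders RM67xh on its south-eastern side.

Longitude subsquare x = 23; +1 → 24, wraps to 0 = a, carry into square.
Longitude square 6; +1 → 7.
Latitude subsquare h = 7; −1 → 6 = g.

RM77ag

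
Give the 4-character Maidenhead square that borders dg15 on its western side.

DG05

Longitude square 1; −1 → 0.
The latitude characters are unchanged.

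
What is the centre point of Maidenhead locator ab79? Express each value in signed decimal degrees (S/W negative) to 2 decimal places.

Field A=0, B=1: +0·20° lon, +1·10° lat → SW at lon -180°, lat -80°.
Square 7, 9: +7·2° lon, +9·1° lat → SW at lon -166°, lat -71°.
Cell spans 2° lon × 1° lat. Centre is SW corner plus half of each.
latitude -70.50, longitude -165.00.

-70.50, -165.00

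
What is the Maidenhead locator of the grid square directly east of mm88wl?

Longitude subsquare w = 22; +1 → 23 = x.
The latitude characters are unchanged.

MM88xl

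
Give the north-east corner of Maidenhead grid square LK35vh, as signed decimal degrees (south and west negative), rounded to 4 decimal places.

15.3333, 47.8333

Field L=11, K=10: +11·20° lon, +10·10° lat → SW at lon 40°, lat 10°.
Square 3, 5: +3·2° lon, +5·1° lat → SW at lon 46°, lat 15°.
Subsquare v=21, h=7: +21·0.0833333° lon, +7·0.0416667° lat → SW at lon 47.75°, lat 15.2917°.
Cell spans 0.0833333° lon × 0.0416667° lat. NE corner is SW corner plus one full cell.
latitude 15.3333, longitude 47.8333.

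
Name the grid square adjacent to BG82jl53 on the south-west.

BG82jl42

Longitude extended square 5; −1 → 4.
Latitude extended square 3; −1 → 2.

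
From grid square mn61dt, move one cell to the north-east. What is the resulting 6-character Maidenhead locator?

MN61eu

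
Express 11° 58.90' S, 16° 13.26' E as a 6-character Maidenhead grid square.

Offset from 180°W / 90°S: lon 196.2210°, lat 78.0183°.
Field (20°×10°, letters A–R): lon ⌊196.2210/20⌋ = 9 → J; lat ⌊78.0183/10⌋ = 7 → H.
Square (2°×1°, digits 0–9): lon ⌊16.2210/2⌋ = 8; lat ⌊8.0183/1⌋ = 8.
Subsquare (5′×2.5′, letters a–x): lon ⌊0.2210/0.0833333⌋ = 2 → c; lat ⌊0.0183/0.0416667⌋ = 0 → a.

JH88ca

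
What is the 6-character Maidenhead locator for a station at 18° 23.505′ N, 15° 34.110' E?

JK78sj

Add 180° to longitude and 90° to latitude: 195.5685, 108.3918.
Field (20°×10°, letters A–R): lon ⌊195.5685/20⌋ = 9 → J; lat ⌊108.3918/10⌋ = 10 → K.
Square (2°×1°, digits 0–9): lon ⌊15.5685/2⌋ = 7; lat ⌊8.3918/1⌋ = 8.
Subsquare (5′×2.5′, letters a–x): lon ⌊1.5685/0.0833333⌋ = 18 → s; lat ⌊0.3918/0.0416667⌋ = 9 → j.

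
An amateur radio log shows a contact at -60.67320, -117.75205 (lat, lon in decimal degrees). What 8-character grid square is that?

Offset from 180°W / 90°S: lon 62.24795°, lat 29.32680°.
Field: lon ⌊62.24795/20⌋ = 3 → D; lat ⌊29.32680/10⌋ = 2 → C.
Square: lon ⌊2.24795/2⌋ = 1; lat ⌊9.32680/1⌋ = 9.
Subsquare: lon ⌊0.24795/0.0833333⌋ = 2 → c; lat ⌊0.32680/0.0416667⌋ = 7 → h.
Extended square: lon ⌊0.08128/0.00833333⌋ = 9; lat ⌊0.03513/0.00416667⌋ = 8.

DC19ch98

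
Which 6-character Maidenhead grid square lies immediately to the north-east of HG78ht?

Longitude subsquare h = 7; +1 → 8 = i.
Latitude subsquare t = 19; +1 → 20 = u.

HG78iu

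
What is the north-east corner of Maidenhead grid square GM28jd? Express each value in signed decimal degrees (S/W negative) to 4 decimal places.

Field G=6, M=12: +6·20° lon, +12·10° lat → SW at lon -60°, lat 30°.
Square 2, 8: +2·2° lon, +8·1° lat → SW at lon -56°, lat 38°.
Subsquare j=9, d=3: +9·0.0833333° lon, +3·0.0416667° lat → SW at lon -55.25°, lat 38.125°.
Cell spans 0.0833333° lon × 0.0416667° lat. NE corner is SW corner plus one full cell.
latitude 38.1667, longitude -55.1667.

38.1667, -55.1667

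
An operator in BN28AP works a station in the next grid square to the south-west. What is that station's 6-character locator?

BN18xo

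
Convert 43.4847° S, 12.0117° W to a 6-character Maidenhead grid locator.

IE36xm

Add 180° to longitude and 90° to latitude: 167.9883, 46.5153.
Field (20°×10°, letters A–R): 167.9883/20 → 8 → I, 46.5153/10 → 4 → E; chars IE.
Square (2°×1°, digits 0–9): 7.9883/2 → 3, 6.5153/1 → 6; chars 36.
Subsquare (5′×2.5′, letters a–x): 1.9883/0.0833333 → 23 → x, 0.5153/0.0416667 → 12 → m; chars xm.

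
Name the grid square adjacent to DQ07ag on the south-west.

CQ97xf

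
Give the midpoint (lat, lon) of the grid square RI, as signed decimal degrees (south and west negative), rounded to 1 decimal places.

Field R=17, I=8: +17·20° lon, +8·10° lat → SW at lon 160°, lat -10°.
Cell spans 20° lon × 10° lat. Centre is SW corner plus half of each.
latitude -5.0, longitude 170.0.

-5.0, 170.0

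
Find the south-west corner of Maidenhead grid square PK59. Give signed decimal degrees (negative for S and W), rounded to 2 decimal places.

19.00, 130.00

Field P=15, K=10: +15·20° lon, +10·10° lat → SW at lon 120°, lat 10°.
Square 5, 9: +5·2° lon, +9·1° lat → SW at lon 130°, lat 19°.
latitude 19.00, longitude 130.00.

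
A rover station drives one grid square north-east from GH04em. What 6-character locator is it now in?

GH04fn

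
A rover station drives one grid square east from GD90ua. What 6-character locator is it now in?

Longitude subsquare u = 20; +1 → 21 = v.
The latitude characters are unchanged.

GD90va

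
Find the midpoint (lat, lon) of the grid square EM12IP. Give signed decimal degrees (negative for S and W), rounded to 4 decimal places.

Field E=4, M=12: +4·20° lon, +12·10° lat → SW at lon -100°, lat 30°.
Square 1, 2: +1·2° lon, +2·1° lat → SW at lon -98°, lat 32°.
Subsquare i=8, p=15: +8·0.0833333° lon, +15·0.0416667° lat → SW at lon -97.3333°, lat 32.625°.
Cell spans 0.0833333° lon × 0.0416667° lat. Centre is SW corner plus half of each.
latitude 32.6458, longitude -97.2917.

32.6458, -97.2917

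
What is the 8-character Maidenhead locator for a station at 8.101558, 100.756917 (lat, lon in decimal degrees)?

OJ08jc04

Offset from 180°W / 90°S: lon 280.75692°, lat 98.10156°.
Field (20°×10°, letters A–R): lon ⌊280.75692/20⌋ = 14 → O; lat ⌊98.10156/10⌋ = 9 → J.
Square (2°×1°, digits 0–9): lon ⌊0.75692/2⌋ = 0; lat ⌊8.10156/1⌋ = 8.
Subsquare (5′×2.5′, letters a–x): lon ⌊0.75692/0.0833333⌋ = 9 → j; lat ⌊0.10156/0.0416667⌋ = 2 → c.
Extended square (30″×15″, digits 0–9): lon ⌊0.00692/0.00833333⌋ = 0; lat ⌊0.01822/0.00416667⌋ = 4.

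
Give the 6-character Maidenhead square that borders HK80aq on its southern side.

Latitude subsquare q = 16; −1 → 15 = p.
The longitude characters are unchanged.

HK80ap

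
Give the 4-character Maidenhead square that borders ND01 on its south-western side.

Longitude square 0; −1 → -1, wraps to 9, carry into field.
Longitude field N = 13; −1 → 12 = M.
Latitude square 1; −1 → 0.

MD90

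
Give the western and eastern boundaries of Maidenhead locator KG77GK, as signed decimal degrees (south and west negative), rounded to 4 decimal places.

Field K=10, G=6: +10·20° lon, +6·10° lat → SW at lon 20°, lat -30°.
Square 7, 7: +7·2° lon, +7·1° lat → SW at lon 34°, lat -23°.
Subsquare g=6, k=10: +6·0.0833333° lon, +10·0.0416667° lat → SW at lon 34.5°, lat -22.5833°.
Cell spans 0.0833333° lon × 0.0416667° lat.
west 34.5000, east 34.5833.

34.5000, 34.5833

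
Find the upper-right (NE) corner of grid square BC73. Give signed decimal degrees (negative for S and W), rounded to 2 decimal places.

Field B=1, C=2: +1·20° lon, +2·10° lat → SW at lon -160°, lat -70°.
Square 7, 3: +7·2° lon, +3·1° lat → SW at lon -146°, lat -67°.
Cell spans 2° lon × 1° lat. NE corner is SW corner plus one full cell.
latitude -66.00, longitude -144.00.

-66.00, -144.00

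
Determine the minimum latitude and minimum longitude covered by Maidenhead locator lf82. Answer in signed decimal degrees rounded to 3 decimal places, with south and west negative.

-38.000, 56.000

Field L=11, F=5: +11·20° lon, +5·10° lat → SW at lon 40°, lat -40°.
Square 8, 2: +8·2° lon, +2·1° lat → SW at lon 56°, lat -38°.
latitude -38.000, longitude 56.000.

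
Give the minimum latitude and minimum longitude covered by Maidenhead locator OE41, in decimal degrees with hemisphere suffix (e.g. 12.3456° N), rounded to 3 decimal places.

49.000° S, 108.000° E

Field O=14, E=4: +14·20° lon, +4·10° lat → SW at lon 100°, lat -50°.
Square 4, 1: +4·2° lon, +1·1° lat → SW at lon 108°, lat -49°.
latitude 49.000° S, longitude 108.000° E.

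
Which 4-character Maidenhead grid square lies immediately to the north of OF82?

Latitude square 2; +1 → 3.
The longitude characters are unchanged.

OF83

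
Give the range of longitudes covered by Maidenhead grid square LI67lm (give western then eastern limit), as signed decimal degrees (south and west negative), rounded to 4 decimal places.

Field L=11, I=8: +11·20° lon, +8·10° lat → SW at lon 40°, lat -10°.
Square 6, 7: +6·2° lon, +7·1° lat → SW at lon 52°, lat -3°.
Subsquare l=11, m=12: +11·0.0833333° lon, +12·0.0416667° lat → SW at lon 52.9167°, lat -2.5°.
Cell spans 0.0833333° lon × 0.0416667° lat.
west 52.9167, east 53.0000.

52.9167, 53.0000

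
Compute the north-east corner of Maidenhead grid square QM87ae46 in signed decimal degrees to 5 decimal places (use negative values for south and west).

Field Q=16, M=12: +16·20° lon, +12·10° lat → SW at lon 140°, lat 30°.
Square 8, 7: +8·2° lon, +7·1° lat → SW at lon 156°, lat 37°.
Subsquare a=0, e=4: +0·0.0833333° lon, +4·0.0416667° lat → SW at lon 156°, lat 37.1667°.
Extended square 4, 6: +4·0.00833333° lon, +6·0.00416667° lat → SW at lon 156.033°, lat 37.1917°.
Cell spans 0.00833333° lon × 0.00416667° lat. NE corner is SW corner plus one full cell.
latitude 37.19583, longitude 156.04167.

37.19583, 156.04167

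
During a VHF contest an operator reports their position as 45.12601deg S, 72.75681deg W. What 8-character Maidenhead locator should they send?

FE34ou99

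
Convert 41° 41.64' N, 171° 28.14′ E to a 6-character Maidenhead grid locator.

RN51rq

Shift to the Maidenhead origin (180°W, 90°S): lon 351.4690, lat 131.6940.
Field: 351.4690/20 → 17 → R, 131.6940/10 → 13 → N; chars RN.
Square: 11.4690/2 → 5, 1.6940/1 → 1; chars 51.
Subsquare: 1.4690/0.0833333 → 17 → r, 0.6940/0.0416667 → 16 → q; chars rq.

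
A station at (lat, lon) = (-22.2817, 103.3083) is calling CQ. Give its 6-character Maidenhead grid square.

OG17pr

Offset from 180°W / 90°S: lon 283.3083°, lat 67.7183°.
Field: 283.3083/20 → 14 → O, 67.7183/10 → 6 → G; chars OG.
Square: 3.3083/2 → 1, 7.7183/1 → 7; chars 17.
Subsquare: 1.3083/0.0833333 → 15 → p, 0.7183/0.0416667 → 17 → r; chars pr.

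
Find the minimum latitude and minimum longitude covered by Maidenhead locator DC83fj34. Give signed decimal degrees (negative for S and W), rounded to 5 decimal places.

Field D=3, C=2: +3·20° lon, +2·10° lat → SW at lon -120°, lat -70°.
Square 8, 3: +8·2° lon, +3·1° lat → SW at lon -104°, lat -67°.
Subsquare f=5, j=9: +5·0.0833333° lon, +9·0.0416667° lat → SW at lon -103.583°, lat -66.625°.
Extended square 3, 4: +3·0.00833333° lon, +4·0.00416667° lat → SW at lon -103.558°, lat -66.6083°.
latitude -66.60833, longitude -103.55833.

-66.60833, -103.55833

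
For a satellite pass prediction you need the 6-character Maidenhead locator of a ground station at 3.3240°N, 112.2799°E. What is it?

Offset from 180°W / 90°S: lon 292.2799°, lat 93.3240°.
Field: 292.2799/20 → 14 → O, 93.3240/10 → 9 → J; chars OJ.
Square: 12.2799/2 → 6, 3.3240/1 → 3; chars 63.
Subsquare: 0.2799/0.0833333 → 3 → d, 0.3240/0.0416667 → 7 → h; chars dh.

OJ63dh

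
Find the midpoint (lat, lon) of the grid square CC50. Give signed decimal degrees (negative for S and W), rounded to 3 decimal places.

-69.500, -129.000

Field C=2, C=2: +2·20° lon, +2·10° lat → SW at lon -140°, lat -70°.
Square 5, 0: +5·2° lon, +0·1° lat → SW at lon -130°, lat -70°.
Cell spans 2° lon × 1° lat. Centre is SW corner plus half of each.
latitude -69.500, longitude -129.000.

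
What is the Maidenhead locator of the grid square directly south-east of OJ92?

PJ01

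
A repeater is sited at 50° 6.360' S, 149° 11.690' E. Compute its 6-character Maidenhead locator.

Offset from 180°W / 90°S: lon 329.1948°, lat 39.8940°.
Field: 329.1948/20 → 16 → Q, 39.8940/10 → 3 → D; chars QD.
Square: 9.1948/2 → 4, 9.8940/1 → 9; chars 49.
Subsquare: 1.1948/0.0833333 → 14 → o, 0.8940/0.0416667 → 21 → v; chars ov.

QD49ov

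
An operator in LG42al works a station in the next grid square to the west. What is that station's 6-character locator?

LG32xl

Longitude subsquare a = 0; −1 → -1, wraps to 23 = x, carry into square.
Longitude square 4; −1 → 3.
The latitude characters are unchanged.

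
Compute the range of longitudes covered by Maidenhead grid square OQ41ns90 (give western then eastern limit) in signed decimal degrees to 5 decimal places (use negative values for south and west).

Field O=14, Q=16: +14·20° lon, +16·10° lat → SW at lon 100°, lat 70°.
Square 4, 1: +4·2° lon, +1·1° lat → SW at lon 108°, lat 71°.
Subsquare n=13, s=18: +13·0.0833333° lon, +18·0.0416667° lat → SW at lon 109.083°, lat 71.75°.
Extended square 9, 0: +9·0.00833333° lon, +0·0.00416667° lat → SW at lon 109.158°, lat 71.75°.
Cell spans 0.00833333° lon × 0.00416667° lat.
west 109.15833, east 109.16667.

109.15833, 109.16667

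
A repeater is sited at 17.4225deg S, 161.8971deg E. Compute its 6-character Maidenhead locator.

Add 180° to longitude and 90° to latitude: 341.8971, 72.5775.
Field: lon ⌊341.8971/20⌋ = 17 → R; lat ⌊72.5775/10⌋ = 7 → H.
Square: lon ⌊1.8971/2⌋ = 0; lat ⌊2.5775/1⌋ = 2.
Subsquare: lon ⌊1.8971/0.0833333⌋ = 22 → w; lat ⌊0.5775/0.0416667⌋ = 13 → n.

RH02wn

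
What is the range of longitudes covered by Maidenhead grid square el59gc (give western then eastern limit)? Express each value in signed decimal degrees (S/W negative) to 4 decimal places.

-89.5000, -89.4167

Field E=4, L=11: +4·20° lon, +11·10° lat → SW at lon -100°, lat 20°.
Square 5, 9: +5·2° lon, +9·1° lat → SW at lon -90°, lat 29°.
Subsquare g=6, c=2: +6·0.0833333° lon, +2·0.0416667° lat → SW at lon -89.5°, lat 29.0833°.
Cell spans 0.0833333° lon × 0.0416667° lat.
west -89.5000, east -89.4167.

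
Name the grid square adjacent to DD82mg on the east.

Longitude subsquare m = 12; +1 → 13 = n.
The latitude characters are unchanged.

DD82ng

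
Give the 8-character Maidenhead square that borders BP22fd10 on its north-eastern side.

BP22fd21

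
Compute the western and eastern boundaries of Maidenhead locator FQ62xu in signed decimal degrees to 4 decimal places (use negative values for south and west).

-66.0833, -66.0000

Field F=5, Q=16: +5·20° lon, +16·10° lat → SW at lon -80°, lat 70°.
Square 6, 2: +6·2° lon, +2·1° lat → SW at lon -68°, lat 72°.
Subsquare x=23, u=20: +23·0.0833333° lon, +20·0.0416667° lat → SW at lon -66.0833°, lat 72.8333°.
Cell spans 0.0833333° lon × 0.0416667° lat.
west -66.0833, east -66.0000.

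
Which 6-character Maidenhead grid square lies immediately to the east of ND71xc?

ND81ac

Longitude subsquare x = 23; +1 → 24, wraps to 0 = a, carry into square.
Longitude square 7; +1 → 8.
The latitude characters are unchanged.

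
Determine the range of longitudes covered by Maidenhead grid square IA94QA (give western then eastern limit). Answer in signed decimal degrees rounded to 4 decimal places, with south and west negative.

Field I=8, A=0: +8·20° lon, +0·10° lat → SW at lon -20°, lat -90°.
Square 9, 4: +9·2° lon, +4·1° lat → SW at lon -2°, lat -86°.
Subsquare q=16, a=0: +16·0.0833333° lon, +0·0.0416667° lat → SW at lon -0.666667°, lat -86°.
Cell spans 0.0833333° lon × 0.0416667° lat.
west -0.6667, east -0.5833.

-0.6667, -0.5833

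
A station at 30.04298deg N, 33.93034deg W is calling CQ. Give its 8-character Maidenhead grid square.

HM30ab80

Offset from 180°W / 90°S: lon 146.06966°, lat 120.04298°.
Field (20°×10°, letters A–R): lon ⌊146.06966/20⌋ = 7 → H; lat ⌊120.04298/10⌋ = 12 → M.
Square (2°×1°, digits 0–9): lon ⌊6.06966/2⌋ = 3; lat ⌊0.04298/1⌋ = 0.
Subsquare (5′×2.5′, letters a–x): lon ⌊0.06966/0.0833333⌋ = 0 → a; lat ⌊0.04298/0.0416667⌋ = 1 → b.
Extended square (30″×15″, digits 0–9): lon ⌊0.06966/0.00833333⌋ = 8; lat ⌊0.00131/0.00416667⌋ = 0.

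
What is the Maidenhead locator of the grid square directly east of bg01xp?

BG11ap

Longitude subsquare x = 23; +1 → 24, wraps to 0 = a, carry into square.
Longitude square 0; +1 → 1.
The latitude characters are unchanged.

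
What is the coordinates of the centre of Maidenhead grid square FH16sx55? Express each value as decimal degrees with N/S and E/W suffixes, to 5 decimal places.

13.01875° S, 76.45417° W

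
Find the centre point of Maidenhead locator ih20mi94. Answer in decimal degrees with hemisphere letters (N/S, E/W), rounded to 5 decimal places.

Field I=8, H=7: +8·20° lon, +7·10° lat → SW at lon -20°, lat -20°.
Square 2, 0: +2·2° lon, +0·1° lat → SW at lon -16°, lat -20°.
Subsquare m=12, i=8: +12·0.0833333° lon, +8·0.0416667° lat → SW at lon -15°, lat -19.6667°.
Extended square 9, 4: +9·0.00833333° lon, +4·0.00416667° lat → SW at lon -14.925°, lat -19.65°.
Cell spans 0.00833333° lon × 0.00416667° lat. Centre is SW corner plus half of each.
latitude 19.64792° S, longitude 14.92083° W.

19.64792° S, 14.92083° W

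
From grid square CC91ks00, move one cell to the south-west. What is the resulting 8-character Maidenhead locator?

Longitude extended square 0; −1 → -1, wraps to 9, carry into subsquare.
Longitude subsquare k = 10; −1 → 9 = j.
Latitude extended square 0; −1 → -1, wraps to 9, carry into subsquare.
Latitude subsquare s = 18; −1 → 17 = r.

CC91jr99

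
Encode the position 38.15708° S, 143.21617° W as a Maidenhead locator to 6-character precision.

Add 180° to longitude and 90° to latitude: 36.7838, 51.8429.
Field: lon ⌊36.7838/20⌋ = 1 → B; lat ⌊51.8429/10⌋ = 5 → F.
Square: lon ⌊16.7838/2⌋ = 8; lat ⌊1.8429/1⌋ = 1.
Subsquare: lon ⌊0.7838/0.0833333⌋ = 9 → j; lat ⌊0.8429/0.0416667⌋ = 20 → u.

BF81ju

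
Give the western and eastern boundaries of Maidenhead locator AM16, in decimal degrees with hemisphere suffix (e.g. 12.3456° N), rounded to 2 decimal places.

178.00° W, 176.00° W

Field A=0, M=12: +0·20° lon, +12·10° lat → SW at lon -180°, lat 30°.
Square 1, 6: +1·2° lon, +6·1° lat → SW at lon -178°, lat 36°.
Cell spans 2° lon × 1° lat.
west 178.00° W, east 176.00° W.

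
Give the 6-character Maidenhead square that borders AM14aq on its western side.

AM04xq

Longitude subsquare a = 0; −1 → -1, wraps to 23 = x, carry into square.
Longitude square 1; −1 → 0.
The latitude characters are unchanged.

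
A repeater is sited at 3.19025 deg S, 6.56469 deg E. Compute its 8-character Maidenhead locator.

Add 180° to longitude and 90° to latitude: 186.56469, 86.80975.
Field (20°×10°, letters A–R): lon ⌊186.56469/20⌋ = 9 → J; lat ⌊86.80975/10⌋ = 8 → I.
Square (2°×1°, digits 0–9): lon ⌊6.56469/2⌋ = 3; lat ⌊6.80975/1⌋ = 6.
Subsquare (5′×2.5′, letters a–x): lon ⌊0.56469/0.0833333⌋ = 6 → g; lat ⌊0.80975/0.0416667⌋ = 19 → t.
Extended square (30″×15″, digits 0–9): lon ⌊0.06469/0.00833333⌋ = 7; lat ⌊0.01808/0.00416667⌋ = 4.

JI36gt74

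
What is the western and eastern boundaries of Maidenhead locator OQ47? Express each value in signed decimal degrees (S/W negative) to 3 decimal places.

108.000, 110.000

Field O=14, Q=16: +14·20° lon, +16·10° lat → SW at lon 100°, lat 70°.
Square 4, 7: +4·2° lon, +7·1° lat → SW at lon 108°, lat 77°.
Cell spans 2° lon × 1° lat.
west 108.000, east 110.000.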